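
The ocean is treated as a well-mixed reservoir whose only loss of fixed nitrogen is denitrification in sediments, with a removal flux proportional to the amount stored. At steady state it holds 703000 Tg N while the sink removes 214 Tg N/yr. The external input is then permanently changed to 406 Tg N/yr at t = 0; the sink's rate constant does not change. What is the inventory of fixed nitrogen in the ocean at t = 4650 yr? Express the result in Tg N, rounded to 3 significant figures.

1.18×10^6 Tg N

τ = M₀/F₀ = 703000/214 = 3285 yr; rate constant k = 1/τ.
New steady state M_∞ = F₁/k = F₁·τ = 406 × 3285 = 1.3337×10^6 Tg N.
M(t) = M_∞ + (M₀ − M_∞)·e^(−t/τ); t/τ = 4650/3285 = 1.416, so e^(−t/τ) = 0.2428.
M(t) = 1.3337×10^6 − 630700 × 0.2428 = 1.1806×10^6 Tg N.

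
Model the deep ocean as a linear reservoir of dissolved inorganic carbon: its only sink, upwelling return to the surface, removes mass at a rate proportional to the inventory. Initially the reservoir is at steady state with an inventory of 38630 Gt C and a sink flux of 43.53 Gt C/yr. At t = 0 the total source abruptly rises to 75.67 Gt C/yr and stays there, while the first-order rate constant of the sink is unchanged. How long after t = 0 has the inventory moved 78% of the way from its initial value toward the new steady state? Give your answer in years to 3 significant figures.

1340 yr

τ = M₀/F₀ = 38630/43.53 = 887.4 yr.
The remaining gap fraction is e^(−t/τ); 78% covered ⇒ e^(−t/τ) = 0.220.
t = −τ ln(0.220) = 887.4 × 1.514 = 1344 yr.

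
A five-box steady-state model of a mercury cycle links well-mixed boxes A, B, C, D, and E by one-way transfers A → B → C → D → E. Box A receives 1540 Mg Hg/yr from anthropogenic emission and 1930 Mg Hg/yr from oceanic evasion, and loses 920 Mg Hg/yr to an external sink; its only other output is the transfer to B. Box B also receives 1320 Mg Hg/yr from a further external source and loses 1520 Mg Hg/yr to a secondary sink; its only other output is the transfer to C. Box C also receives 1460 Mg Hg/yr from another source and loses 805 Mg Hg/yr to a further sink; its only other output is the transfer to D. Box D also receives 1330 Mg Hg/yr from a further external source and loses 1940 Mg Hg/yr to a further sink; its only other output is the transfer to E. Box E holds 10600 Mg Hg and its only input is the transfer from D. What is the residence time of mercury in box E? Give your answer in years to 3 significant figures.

4.43 yr

Box A: F(A→B) = (1540 + 1930) − 920 = 2550.0 Mg Hg/yr.
Box B: F(B→C) = (2550.0 + 1320) − 1520 = 2350.0 Mg Hg/yr.
Box C: F(C→D) = (2350.0 + 1460) − 805 = 3005.0 Mg Hg/yr.
Box D: F(D→E) = (3005.0 + 1330) − 1940 = 2395.0 Mg Hg/yr.
Box E throughput = its input = 2395.0 Mg Hg/yr; τ = 10600 / 2395.0 = 4.426 yr.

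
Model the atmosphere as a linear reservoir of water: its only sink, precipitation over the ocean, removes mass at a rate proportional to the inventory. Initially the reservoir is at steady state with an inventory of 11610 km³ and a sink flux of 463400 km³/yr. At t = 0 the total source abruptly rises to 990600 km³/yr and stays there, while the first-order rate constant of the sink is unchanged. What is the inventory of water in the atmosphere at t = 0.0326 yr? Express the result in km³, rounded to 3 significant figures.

τ = M₀/F₀ = 11610/463400 = 0.02505 yr; rate constant k = 1/τ.
New steady state M_∞ = F₁/k = F₁·τ = 990600 × 0.02505 = 24818 km³.
M(t) = M_∞ + (M₀ − M_∞)·e^(−t/τ); t/τ = 0.0326/0.02505 = 1.301, so e^(−t/τ) = 0.2722.
M(t) = 24818 − 13210 × 0.2722 = 21223 km³.

21200 km³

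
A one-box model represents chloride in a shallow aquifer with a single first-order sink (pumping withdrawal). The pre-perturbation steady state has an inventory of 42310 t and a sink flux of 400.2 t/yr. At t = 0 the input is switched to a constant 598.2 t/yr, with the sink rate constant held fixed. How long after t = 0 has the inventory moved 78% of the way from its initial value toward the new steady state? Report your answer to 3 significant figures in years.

τ = M₀/F₀ = 42310/400.2 = 105.7 yr.
The remaining gap fraction is e^(−t/τ); 78% covered ⇒ e^(−t/τ) = 0.220.
t = −τ ln(0.220) = 105.7 × 1.514 = 160.1 yr.

160 yr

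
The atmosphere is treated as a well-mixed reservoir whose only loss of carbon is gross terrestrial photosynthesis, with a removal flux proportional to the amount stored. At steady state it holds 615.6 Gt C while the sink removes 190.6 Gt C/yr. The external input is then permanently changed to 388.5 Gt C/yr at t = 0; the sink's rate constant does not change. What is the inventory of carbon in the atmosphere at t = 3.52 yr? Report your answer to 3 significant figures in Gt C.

1040 Gt C

Residence time τ = M₀/F₀ = 3.230 yr. The eventual steady state is M_∞ = M₀·(F₁/F₀) = 615.6 × 388.5/190.6 = 1254.8 Gt C.
The anomaly ΔM(t) = M(t) − M_∞ decays as ΔM₀·e^(−t/τ) with ΔM₀ = 615.6 − 1254.8 = −639.2 Gt C.
At t = 3.52 yr, e^(−t/τ) = e^(−1.090) = 0.3363, so ΔM = −214.9 Gt C and M = 1254.8 − 214.9 = 1039.8 Gt C.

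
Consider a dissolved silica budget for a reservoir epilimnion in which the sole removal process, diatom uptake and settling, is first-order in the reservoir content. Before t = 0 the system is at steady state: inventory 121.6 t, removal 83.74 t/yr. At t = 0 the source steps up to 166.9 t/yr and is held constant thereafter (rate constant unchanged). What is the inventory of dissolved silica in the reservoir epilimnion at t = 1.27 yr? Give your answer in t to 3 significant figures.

τ = M₀/F₀ = 121.6/83.74 = 1.452 yr; rate constant k = 1/τ.
New steady state M_∞ = F₁/k = F₁·τ = 166.9 × 1.452 = 242.36 t.
M(t) = M_∞ + (M₀ − M_∞)·e^(−t/τ); t/τ = 1.27/1.452 = 0.8746, so e^(−t/τ) = 0.4170.
M(t) = 242.36 − 120.8 × 0.4170 = 192.00 t.

192 t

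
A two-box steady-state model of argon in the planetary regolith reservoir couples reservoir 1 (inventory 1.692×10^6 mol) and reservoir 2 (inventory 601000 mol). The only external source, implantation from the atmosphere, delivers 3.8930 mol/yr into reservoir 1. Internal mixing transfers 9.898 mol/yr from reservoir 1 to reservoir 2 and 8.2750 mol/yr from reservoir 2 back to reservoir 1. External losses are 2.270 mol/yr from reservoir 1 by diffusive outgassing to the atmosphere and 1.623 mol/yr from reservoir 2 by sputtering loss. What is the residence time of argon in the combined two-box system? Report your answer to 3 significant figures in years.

For the system as a whole, the A↔B exchange is internal and contributes nothing to the throughput; only the external sinks remove mass.
M_total = 1.692×10^6 + 601000 = 2.2930×10^6 mol.
ΣF_external_out = 2.270 + 1.623 = 3.8930 mol/yr.
τ = M_total / ΣF_ext = 2.2930×10^6 / 3.8930 = 589000 yr.

589000 yr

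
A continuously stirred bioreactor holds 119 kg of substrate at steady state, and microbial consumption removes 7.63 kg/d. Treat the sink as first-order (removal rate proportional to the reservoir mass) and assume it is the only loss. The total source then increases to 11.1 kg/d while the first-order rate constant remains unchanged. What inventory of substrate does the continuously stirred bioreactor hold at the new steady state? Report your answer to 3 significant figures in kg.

Rate constant k = F/M = 7.63 / 119 = 0.06412 d⁻¹.
At the new steady state, source = k·M_new ⇒ M_new = 11.1 / 0.06412 = 173.1 kg.
(Equivalently M_new = M × F_new/F_old = 119 × 11.1/7.63.)

173 kg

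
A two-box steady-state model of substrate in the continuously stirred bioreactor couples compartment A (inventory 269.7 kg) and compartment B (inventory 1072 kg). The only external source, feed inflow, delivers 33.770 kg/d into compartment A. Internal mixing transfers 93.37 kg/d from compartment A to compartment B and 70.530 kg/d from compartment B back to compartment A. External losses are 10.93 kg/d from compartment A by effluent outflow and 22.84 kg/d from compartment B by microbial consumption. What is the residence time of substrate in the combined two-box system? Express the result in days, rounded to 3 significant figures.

39.7 d

Residence time in the combined system uses the total inventory and the total *external* removal — internal exchanges between the two boxes cancel.
M_total = 269.7 + 1072 = 1341.7 kg.
ΣF_external_out = 10.93 + 22.84 = 33.770 kg/d.
τ = M_total / ΣF_ext = 1341.7 / 33.770 = 39.73 d.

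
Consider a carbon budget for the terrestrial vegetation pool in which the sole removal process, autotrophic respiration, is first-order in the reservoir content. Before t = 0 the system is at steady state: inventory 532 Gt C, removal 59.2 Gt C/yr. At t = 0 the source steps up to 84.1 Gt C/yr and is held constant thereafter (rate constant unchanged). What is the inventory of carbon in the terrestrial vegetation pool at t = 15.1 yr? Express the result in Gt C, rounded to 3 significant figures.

τ = M₀/F₀ = 532/59.2 = 8.986 yr; rate constant k = 1/τ.
New steady state M_∞ = F₁/k = F₁·τ = 84.1 × 8.986 = 755.76 Gt C.
M(t) = M_∞ + (M₀ − M_∞)·e^(−t/τ); t/τ = 15.1/8.986 = 1.680, so e^(−t/τ) = 0.1863.
M(t) = 755.76 − 223.8 × 0.1863 = 714.07 Gt C.

714 Gt C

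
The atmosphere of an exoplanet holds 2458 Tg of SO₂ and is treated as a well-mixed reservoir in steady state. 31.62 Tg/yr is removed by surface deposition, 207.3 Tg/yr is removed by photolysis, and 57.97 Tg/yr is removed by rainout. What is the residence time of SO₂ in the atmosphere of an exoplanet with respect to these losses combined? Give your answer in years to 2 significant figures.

Total removal = 31.62 + 207.3 + 57.97 = 296.89 Tg/yr.
τ = M / ΣF_out = 2458 / 296.89 = 8.279 yr.

8.3 yr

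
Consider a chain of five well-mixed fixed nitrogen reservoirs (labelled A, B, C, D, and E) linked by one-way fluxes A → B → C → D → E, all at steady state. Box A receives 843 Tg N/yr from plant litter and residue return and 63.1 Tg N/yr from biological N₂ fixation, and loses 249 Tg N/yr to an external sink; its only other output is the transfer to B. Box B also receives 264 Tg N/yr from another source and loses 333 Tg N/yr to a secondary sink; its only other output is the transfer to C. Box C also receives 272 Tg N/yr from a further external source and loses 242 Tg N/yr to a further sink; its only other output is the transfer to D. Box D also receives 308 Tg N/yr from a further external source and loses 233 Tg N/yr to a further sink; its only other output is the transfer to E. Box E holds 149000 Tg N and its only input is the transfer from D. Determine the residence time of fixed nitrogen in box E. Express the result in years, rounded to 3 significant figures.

215 yr

Box A: F(A→B) = (843 + 63.1) − 249 = 657.10 Tg N/yr.
Box B: F(B→C) = (657.10 + 264) − 333 = 588.10 Tg N/yr.
Box C: F(C→D) = (588.10 + 272) − 242 = 618.10 Tg N/yr.
Box D: F(D→E) = (618.10 + 308) − 233 = 693.10 Tg N/yr.
Box E throughput = its input = 693.10 Tg N/yr; τ = 149000 / 693.10 = 215.0 yr.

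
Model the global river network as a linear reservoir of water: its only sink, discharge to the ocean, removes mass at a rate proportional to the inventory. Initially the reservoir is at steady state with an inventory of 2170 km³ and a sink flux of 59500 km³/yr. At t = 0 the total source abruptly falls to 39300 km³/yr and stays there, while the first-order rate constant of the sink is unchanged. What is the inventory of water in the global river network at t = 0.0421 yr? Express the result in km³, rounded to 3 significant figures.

Residence time τ = M₀/F₀ = 0.03647 yr. The eventual steady state is M_∞ = M₀·(F₁/F₀) = 2170 × 39300/59500 = 1433.3 km³.
The anomaly ΔM(t) = M(t) − M_∞ decays as ΔM₀·e^(−t/τ) with ΔM₀ = 2170 − 1433.3 = 736.7 km³.
At t = 0.0421 yr, e^(−t/τ) = e^(−1.154) = 0.3153, so ΔM = 232.3 km³ and M = 1433.3 + 232.3 = 1665.5 km³.

1670 km³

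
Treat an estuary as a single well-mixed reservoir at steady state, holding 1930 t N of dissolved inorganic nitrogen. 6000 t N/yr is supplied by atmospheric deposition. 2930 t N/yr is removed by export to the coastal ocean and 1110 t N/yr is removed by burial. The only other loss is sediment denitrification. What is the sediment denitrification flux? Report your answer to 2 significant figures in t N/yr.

2000 t N/yr

At steady state ΣF_in = ΣF_out.
ΣF_in = 6000.0 t N/yr.
Sediment denitrification flux = ΣF_in − (2930 + 1110) = 6000.0 − 4040 = 1960 t N/yr.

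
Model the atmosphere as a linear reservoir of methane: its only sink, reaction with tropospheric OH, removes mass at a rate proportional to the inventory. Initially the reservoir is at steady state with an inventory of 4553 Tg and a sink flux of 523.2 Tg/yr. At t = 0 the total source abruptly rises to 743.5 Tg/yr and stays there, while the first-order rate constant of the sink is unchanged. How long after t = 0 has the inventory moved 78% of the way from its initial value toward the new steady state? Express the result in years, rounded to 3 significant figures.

13.2 yr

τ = M₀/F₀ = 4553/523.2 = 8.702 yr.
The remaining gap fraction is e^(−t/τ); 78% covered ⇒ e^(−t/τ) = 0.220.
t = −τ ln(0.220) = 8.702 × 1.514 = 13.18 yr.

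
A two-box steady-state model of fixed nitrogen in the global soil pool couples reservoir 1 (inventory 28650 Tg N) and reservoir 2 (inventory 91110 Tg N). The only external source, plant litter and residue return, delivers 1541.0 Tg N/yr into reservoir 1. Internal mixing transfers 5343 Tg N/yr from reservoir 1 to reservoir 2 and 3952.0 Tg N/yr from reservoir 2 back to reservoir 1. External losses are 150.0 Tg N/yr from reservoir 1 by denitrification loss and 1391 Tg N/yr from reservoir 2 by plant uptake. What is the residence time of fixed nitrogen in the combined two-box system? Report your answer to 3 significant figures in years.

For the system as a whole, the A↔B exchange is internal and contributes nothing to the throughput; only the external sinks remove mass.
M_total = 28650 + 91110 = 119760 Tg N.
ΣF_external_out = 150.0 + 1391 = 1541.0 Tg N/yr.
τ = M_total / ΣF_ext = 119760 / 1541.0 = 77.72 yr.

77.7 yr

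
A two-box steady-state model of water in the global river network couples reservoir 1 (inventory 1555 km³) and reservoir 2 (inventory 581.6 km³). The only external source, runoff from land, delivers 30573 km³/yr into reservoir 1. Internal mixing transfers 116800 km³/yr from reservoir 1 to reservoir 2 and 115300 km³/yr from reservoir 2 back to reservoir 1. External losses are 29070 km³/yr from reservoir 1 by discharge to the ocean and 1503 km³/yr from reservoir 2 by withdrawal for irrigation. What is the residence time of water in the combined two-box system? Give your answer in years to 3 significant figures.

For the system as a whole, the A↔B exchange is internal and contributes nothing to the throughput; only the external sinks remove mass.
M_total = 1555 + 581.6 = 2136.6 km³.
ΣF_external_out = 29070 + 1503 = 30573 km³/yr.
τ = M_total / ΣF_ext = 2136.6 / 30573 = 0.06989 yr.

0.0699 yr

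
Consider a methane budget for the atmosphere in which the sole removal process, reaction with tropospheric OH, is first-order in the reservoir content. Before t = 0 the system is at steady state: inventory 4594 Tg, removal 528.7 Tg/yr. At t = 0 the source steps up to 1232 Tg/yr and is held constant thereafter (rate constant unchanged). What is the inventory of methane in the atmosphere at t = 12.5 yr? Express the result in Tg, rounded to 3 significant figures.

9260 Tg

Residence time τ = M₀/F₀ = 8.689 yr. The eventual steady state is M_∞ = M₀·(F₁/F₀) = 4594 × 1232/528.7 = 10705 Tg.
The anomaly ΔM(t) = M(t) − M_∞ decays as ΔM₀·e^(−t/τ) with ΔM₀ = 4594 − 10705 = −6111 Tg.
At t = 12.5 yr, e^(−t/τ) = e^(−1.439) = 0.2373, so ΔM = −1450 Tg and M = 10705 − 1450 = 9255.2 Tg.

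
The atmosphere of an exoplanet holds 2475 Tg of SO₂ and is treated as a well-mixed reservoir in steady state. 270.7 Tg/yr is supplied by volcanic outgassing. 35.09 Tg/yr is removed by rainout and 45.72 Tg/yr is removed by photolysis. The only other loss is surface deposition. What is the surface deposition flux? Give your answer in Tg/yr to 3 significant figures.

190 Tg/yr

At steady state ΣF_in = ΣF_out.
ΣF_in = 270.70 Tg/yr.
Surface deposition flux = ΣF_in − (35.09 + 45.72) = 270.70 − 80.81 = 189.9 Tg/yr.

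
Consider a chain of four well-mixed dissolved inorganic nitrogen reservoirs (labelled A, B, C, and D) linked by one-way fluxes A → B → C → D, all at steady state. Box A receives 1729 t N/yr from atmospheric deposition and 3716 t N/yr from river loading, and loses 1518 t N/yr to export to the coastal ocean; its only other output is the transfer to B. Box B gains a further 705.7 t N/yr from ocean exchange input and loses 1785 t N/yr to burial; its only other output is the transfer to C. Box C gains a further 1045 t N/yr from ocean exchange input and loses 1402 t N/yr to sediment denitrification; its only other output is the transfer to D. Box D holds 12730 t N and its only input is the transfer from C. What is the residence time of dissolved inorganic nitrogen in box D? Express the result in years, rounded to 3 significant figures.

5.11 yr

Box A: F(A→B) = (1729 + 3716) − 1518 = 3927.0 t N/yr.
Box B: F(B→C) = (3927.0 + 705.7) − 1785 = 2847.7 t N/yr.
Box C: F(C→D) = (2847.7 + 1045) − 1402 = 2490.7 t N/yr.
Box D throughput = its input = 2490.7 t N/yr; τ = 12730 / 2490.7 = 5.111 yr.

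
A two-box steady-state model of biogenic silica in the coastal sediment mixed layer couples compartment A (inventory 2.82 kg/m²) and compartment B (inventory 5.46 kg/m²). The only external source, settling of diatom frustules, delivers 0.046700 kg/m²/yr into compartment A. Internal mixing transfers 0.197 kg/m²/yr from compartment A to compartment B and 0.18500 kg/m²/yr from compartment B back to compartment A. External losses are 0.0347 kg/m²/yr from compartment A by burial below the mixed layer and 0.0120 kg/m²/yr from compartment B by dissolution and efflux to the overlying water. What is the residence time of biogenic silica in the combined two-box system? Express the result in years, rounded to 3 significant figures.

Residence time in the combined system uses the total inventory and the total *external* removal — internal exchanges between the two boxes cancel.
M_total = 2.82 + 5.46 = 8.2800 kg/m².
ΣF_external_out = 0.0347 + 0.0120 = 0.046700 kg/m²/yr.
τ = M_total / ΣF_ext = 8.2800 / 0.046700 = 177.3 yr.

177 yr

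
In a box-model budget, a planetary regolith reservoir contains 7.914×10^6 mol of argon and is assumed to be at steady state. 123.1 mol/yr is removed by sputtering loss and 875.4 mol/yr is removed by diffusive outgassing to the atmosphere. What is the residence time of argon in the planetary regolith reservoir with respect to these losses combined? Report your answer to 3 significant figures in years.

Total removal = 123.1 + 875.4 = 998.50 mol/yr.
τ = M / ΣF_out = 7.914×10^6 / 998.50 = 7926 yr.

7930 yr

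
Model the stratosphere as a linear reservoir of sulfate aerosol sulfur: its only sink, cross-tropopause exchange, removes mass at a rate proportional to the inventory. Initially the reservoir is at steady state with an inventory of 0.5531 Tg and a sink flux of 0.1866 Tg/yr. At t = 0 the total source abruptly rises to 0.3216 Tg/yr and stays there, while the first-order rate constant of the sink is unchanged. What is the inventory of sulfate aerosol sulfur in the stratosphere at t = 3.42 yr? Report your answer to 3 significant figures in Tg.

0.827 Tg

The sink rate constant is k = F₀/M₀ = 0.1866/0.5531 = 0.3374 yr⁻¹.
Solving dM/dt = F₁ − kM with M(0) = M₀ gives M(t) = F₁/k + (M₀ − F₁/k)·e^(−kt).
F₁/k = 0.3216/0.3374 = 0.95325 Tg; kt = 0.3374 × 3.42 = 1.154, e^(−kt) = 0.3154.
M(3.42) = 0.95325 + (0.5531 − 0.95325) × 0.3154 = 0.95325 − 0.1262 = 0.82703 Tg.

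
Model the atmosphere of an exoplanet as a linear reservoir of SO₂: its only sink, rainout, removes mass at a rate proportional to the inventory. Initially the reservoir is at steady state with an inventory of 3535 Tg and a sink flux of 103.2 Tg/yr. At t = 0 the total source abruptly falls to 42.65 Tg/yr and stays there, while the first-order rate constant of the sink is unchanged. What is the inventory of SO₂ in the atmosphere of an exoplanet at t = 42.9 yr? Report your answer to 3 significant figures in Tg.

2050 Tg

The sink rate constant is k = F₀/M₀ = 103.2/3535 = 0.02919 yr⁻¹.
Solving dM/dt = F₁ − kM with M(0) = M₀ gives M(t) = F₁/k + (M₀ − F₁/k)·e^(−kt).
F₁/k = 42.65/0.02919 = 1460.9 Tg; kt = 0.02919 × 42.9 = 1.252, e^(−kt) = 0.2858.
M(42.9) = 1460.9 + (3535 − 1460.9) × 0.2858 = 1460.9 + 592.8 = 2053.7 Tg.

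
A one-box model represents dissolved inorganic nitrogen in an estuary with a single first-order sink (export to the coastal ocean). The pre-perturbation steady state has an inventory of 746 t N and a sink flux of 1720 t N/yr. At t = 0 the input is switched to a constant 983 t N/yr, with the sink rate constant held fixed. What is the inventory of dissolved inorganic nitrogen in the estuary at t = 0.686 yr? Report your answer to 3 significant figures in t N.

Residence time τ = M₀/F₀ = 0.4337 yr. The eventual steady state is M_∞ = M₀·(F₁/F₀) = 746 × 983/1720 = 426.35 t N.
The anomaly ΔM(t) = M(t) − M_∞ decays as ΔM₀·e^(−t/τ) with ΔM₀ = 746 − 426.35 = 319.7 t N.
At t = 0.686 yr, e^(−t/τ) = e^(−1.582) = 0.2056, so ΔM = 65.73 t N and M = 426.35 + 65.73 = 492.08 t N.

492 t N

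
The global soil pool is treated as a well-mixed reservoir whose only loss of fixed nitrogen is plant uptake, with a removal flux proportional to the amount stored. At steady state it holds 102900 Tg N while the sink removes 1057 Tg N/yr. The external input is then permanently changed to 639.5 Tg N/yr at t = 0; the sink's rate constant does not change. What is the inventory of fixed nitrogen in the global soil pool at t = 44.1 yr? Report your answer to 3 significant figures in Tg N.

Residence time τ = M₀/F₀ = 97.35 yr. The eventual steady state is M_∞ = M₀·(F₁/F₀) = 102900 × 639.5/1057 = 62256 Tg N.
The anomaly ΔM(t) = M(t) − M_∞ decays as ΔM₀·e^(−t/τ) with ΔM₀ = 102900 − 62256 = 40640 Tg N.
At t = 44.1 yr, e^(−t/τ) = e^(−0.4530) = 0.6357, so ΔM = 25840 Tg N and M = 62256 + 25840 = 88094 Tg N.

88100 Tg N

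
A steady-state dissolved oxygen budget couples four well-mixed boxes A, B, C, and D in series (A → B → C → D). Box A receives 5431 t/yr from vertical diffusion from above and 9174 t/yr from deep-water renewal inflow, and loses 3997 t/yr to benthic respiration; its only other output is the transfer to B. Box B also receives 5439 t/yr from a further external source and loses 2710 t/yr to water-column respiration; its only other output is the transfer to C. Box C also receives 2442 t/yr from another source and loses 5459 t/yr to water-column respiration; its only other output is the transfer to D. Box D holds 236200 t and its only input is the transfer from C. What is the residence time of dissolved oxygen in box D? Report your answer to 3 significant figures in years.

22.9 yr

Box A: F(A→B) = (5431 + 9174) − 3997 = 10608 t/yr.
Box B: F(B→C) = (10608 + 5439) − 2710 = 13337 t/yr.
Box C: F(C→D) = (13337 + 2442) − 5459 = 10320 t/yr.
Box D throughput = its input = 10320 t/yr; τ = 236200 / 10320 = 22.89 yr.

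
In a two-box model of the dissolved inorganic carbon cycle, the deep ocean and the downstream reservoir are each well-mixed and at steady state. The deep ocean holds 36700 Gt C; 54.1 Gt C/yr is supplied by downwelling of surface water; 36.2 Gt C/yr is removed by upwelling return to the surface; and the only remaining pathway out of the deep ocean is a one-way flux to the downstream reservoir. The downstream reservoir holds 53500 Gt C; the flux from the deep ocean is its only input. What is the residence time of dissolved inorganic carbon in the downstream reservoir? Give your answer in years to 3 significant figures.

2990 yr

Balance the deep ocean: ΣF_in = 54.100 Gt C/yr.
Flux to the downstream reservoir = ΣF_in − (36.2) = 17.900 Gt C/yr.
At steady state the output of the downstream reservoir equals its input, 17.900 Gt C/yr.
τ = M / F = 53500 / 17.900 = 2989 yr.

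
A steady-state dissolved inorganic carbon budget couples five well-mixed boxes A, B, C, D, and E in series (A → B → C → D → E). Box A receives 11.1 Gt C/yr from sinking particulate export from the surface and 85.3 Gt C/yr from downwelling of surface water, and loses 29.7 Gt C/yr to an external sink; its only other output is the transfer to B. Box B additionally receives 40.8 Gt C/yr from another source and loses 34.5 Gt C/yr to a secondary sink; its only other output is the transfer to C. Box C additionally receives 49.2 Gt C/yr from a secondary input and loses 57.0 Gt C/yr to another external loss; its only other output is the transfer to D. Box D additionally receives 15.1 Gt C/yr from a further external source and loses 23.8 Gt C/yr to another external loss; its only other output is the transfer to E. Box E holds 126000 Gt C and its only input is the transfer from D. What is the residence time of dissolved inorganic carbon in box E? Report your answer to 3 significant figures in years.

Box A: F(A→B) = (11.1 + 85.3) − 29.7 = 66.700 Gt C/yr.
Box B: F(B→C) = (66.700 + 40.8) − 34.5 = 73.000 Gt C/yr.
Box C: F(C→D) = (73.000 + 49.2) − 57.0 = 65.200 Gt C/yr.
Box D: F(D→E) = (65.200 + 15.1) − 23.8 = 56.500 Gt C/yr.
Box E throughput = its input = 56.500 Gt C/yr; τ = 126000 / 56.500 = 2230 yr.

2230 yr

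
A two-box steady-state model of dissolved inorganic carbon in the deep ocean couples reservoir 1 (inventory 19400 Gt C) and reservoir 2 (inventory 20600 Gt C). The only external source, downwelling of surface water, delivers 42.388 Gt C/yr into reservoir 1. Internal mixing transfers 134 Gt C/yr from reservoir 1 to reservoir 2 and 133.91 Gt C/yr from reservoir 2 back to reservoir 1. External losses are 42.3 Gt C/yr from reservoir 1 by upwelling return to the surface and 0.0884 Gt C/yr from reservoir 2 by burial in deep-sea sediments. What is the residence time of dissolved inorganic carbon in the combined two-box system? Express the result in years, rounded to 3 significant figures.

Residence time in the combined system uses the total inventory and the total *external* removal — internal exchanges between the two boxes cancel.
M_total = 19400 + 20600 = 40000 Gt C.
ΣF_external_out = 42.3 + 0.0884 = 42.388 Gt C/yr.
τ = M_total / ΣF_ext = 40000 / 42.388 = 943.7 yr.

944 yr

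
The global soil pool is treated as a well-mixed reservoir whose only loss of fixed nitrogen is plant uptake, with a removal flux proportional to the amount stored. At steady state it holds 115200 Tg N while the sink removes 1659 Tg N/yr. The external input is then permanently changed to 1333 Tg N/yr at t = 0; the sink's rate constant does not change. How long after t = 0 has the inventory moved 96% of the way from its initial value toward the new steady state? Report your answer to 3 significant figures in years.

224 yr

τ = M₀/F₀ = 115200/1659 = 69.44 yr.
The remaining gap fraction is e^(−t/τ); 96% covered ⇒ e^(−t/τ) = 0.0400.
t = −τ ln(0.0400) = 69.44 × 3.219 = 223.5 yr.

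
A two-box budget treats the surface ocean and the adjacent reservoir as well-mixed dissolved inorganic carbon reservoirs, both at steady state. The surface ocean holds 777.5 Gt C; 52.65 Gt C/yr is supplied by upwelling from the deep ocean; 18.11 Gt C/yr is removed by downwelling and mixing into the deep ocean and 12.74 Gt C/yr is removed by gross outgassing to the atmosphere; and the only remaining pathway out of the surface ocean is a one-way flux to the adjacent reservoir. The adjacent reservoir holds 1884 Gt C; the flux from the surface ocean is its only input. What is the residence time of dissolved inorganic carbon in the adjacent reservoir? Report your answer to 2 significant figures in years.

86 yr

Balance the surface ocean: ΣF_in = 52.650 Gt C/yr.
Flux to the adjacent reservoir = ΣF_in − (18.11 + 12.74) = 21.800 Gt C/yr.
At steady state the output of the adjacent reservoir equals its input, 21.800 Gt C/yr.
τ = M / F = 1884 / 21.800 = 86.42 yr.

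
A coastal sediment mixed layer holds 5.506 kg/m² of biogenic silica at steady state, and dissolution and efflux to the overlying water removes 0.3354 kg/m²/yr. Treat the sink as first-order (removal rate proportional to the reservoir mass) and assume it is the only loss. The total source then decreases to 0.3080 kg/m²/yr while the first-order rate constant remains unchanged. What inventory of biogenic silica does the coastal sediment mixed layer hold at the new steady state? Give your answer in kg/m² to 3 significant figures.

5.06 kg/m²

Rate constant k = F/M = 0.3354 / 5.506 = 0.06092 yr⁻¹.
At the new steady state, source = k·M_new ⇒ M_new = 0.3080 / 0.06092 = 5.056 kg/m².
(Equivalently M_new = M × F_new/F_old = 5.506 × 0.3080/0.3354.)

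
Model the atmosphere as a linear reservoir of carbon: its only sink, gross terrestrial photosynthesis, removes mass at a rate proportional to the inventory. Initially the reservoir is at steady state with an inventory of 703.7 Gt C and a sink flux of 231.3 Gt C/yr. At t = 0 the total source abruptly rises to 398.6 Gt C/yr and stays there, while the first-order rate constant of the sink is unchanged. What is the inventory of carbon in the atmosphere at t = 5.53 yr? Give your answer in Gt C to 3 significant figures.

The sink rate constant is k = F₀/M₀ = 231.3/703.7 = 0.3287 yr⁻¹.
Solving dM/dt = F₁ − kM with M(0) = M₀ gives M(t) = F₁/k + (M₀ − F₁/k)·e^(−kt).
F₁/k = 398.6/0.3287 = 1212.7 Gt C; kt = 0.3287 × 5.53 = 1.818, e^(−kt) = 0.1624.
M(5.53) = 1212.7 + (703.7 − 1212.7) × 0.1624 = 1212.7 − 82.66 = 1130.0 Gt C.

1130 Gt C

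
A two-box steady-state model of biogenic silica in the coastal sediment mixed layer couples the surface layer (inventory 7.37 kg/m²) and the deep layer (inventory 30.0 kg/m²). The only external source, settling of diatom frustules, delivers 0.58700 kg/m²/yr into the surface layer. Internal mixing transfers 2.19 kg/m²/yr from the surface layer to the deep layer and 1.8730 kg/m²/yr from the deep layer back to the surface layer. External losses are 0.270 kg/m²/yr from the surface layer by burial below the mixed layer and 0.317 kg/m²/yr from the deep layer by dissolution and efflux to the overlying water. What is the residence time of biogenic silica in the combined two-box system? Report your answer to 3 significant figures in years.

Residence time in the combined system uses the total inventory and the total *external* removal — internal exchanges between the two boxes cancel.
M_total = 7.37 + 30.0 = 37.370 kg/m².
ΣF_external_out = 0.270 + 0.317 = 0.58700 kg/m²/yr.
τ = M_total / ΣF_ext = 37.370 / 0.58700 = 63.66 yr.

63.7 yr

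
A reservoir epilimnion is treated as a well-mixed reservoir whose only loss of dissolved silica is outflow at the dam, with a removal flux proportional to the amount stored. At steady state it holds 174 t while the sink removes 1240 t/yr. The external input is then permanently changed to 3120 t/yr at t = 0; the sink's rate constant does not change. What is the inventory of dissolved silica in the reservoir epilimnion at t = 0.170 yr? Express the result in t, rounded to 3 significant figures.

359 t

τ = M₀/F₀ = 174/1240 = 0.1403 yr; rate constant k = 1/τ.
New steady state M_∞ = F₁/k = F₁·τ = 3120 × 0.1403 = 437.81 t.
M(t) = M_∞ + (M₀ − M_∞)·e^(−t/τ); t/τ = 0.170/0.1403 = 1.211, so e^(−t/τ) = 0.2978.
M(t) = 437.81 − 263.8 × 0.2978 = 359.26 t.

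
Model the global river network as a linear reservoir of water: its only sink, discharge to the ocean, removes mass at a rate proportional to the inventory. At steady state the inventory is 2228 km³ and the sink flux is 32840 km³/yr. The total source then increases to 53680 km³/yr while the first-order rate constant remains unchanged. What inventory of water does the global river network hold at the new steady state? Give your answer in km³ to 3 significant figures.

Rate constant k = F/M = 32840 / 2228 = 14.74 yr⁻¹.
At the new steady state, source = k·M_new ⇒ M_new = 53680 / 14.74 = 3642 km³.
(Equivalently M_new = M × F_new/F_old = 2228 × 53680/32840.)

3640 km³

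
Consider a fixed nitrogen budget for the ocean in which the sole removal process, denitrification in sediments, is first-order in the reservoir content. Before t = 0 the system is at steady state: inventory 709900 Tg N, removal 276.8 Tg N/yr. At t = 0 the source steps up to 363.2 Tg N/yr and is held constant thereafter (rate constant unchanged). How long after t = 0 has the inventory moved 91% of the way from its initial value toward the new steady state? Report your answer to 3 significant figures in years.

6180 yr

τ = M₀/F₀ = 709900/276.8 = 2565 yr.
The remaining gap fraction is e^(−t/τ); 91% covered ⇒ e^(−t/τ) = 0.0900.
t = −τ ln(0.0900) = 2565 × 2.408 = 6176 yr.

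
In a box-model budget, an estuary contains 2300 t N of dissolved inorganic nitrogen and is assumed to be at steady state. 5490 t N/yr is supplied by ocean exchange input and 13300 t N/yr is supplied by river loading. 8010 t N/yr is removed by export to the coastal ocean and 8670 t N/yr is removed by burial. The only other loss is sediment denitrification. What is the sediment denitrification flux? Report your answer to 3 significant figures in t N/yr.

At steady state ΣF_in = ΣF_out.
ΣF_in = 5490 + 13300 = 18790 t N/yr.
Sediment denitrification flux = ΣF_in − (8010 + 8670) = 18790 − 16680 = 2110 t N/yr.

2110 t N/yr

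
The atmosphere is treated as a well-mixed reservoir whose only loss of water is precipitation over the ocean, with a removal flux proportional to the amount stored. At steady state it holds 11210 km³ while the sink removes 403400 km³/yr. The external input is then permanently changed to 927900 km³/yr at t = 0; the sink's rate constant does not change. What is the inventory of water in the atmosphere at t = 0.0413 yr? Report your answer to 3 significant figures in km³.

The sink rate constant is k = F₀/M₀ = 403400/11210 = 35.99 yr⁻¹.
Solving dM/dt = F₁ − kM with M(0) = M₀ gives M(t) = F₁/k + (M₀ − F₁/k)·e^(−kt).
F₁/k = 927900/35.99 = 25785 km³; kt = 35.99 × 0.0413 = 1.486, e^(−kt) = 0.2262.
M(0.0413) = 25785 + (11210 − 25785) × 0.2262 = 25785 − 3297 = 22488 km³.

22500 km³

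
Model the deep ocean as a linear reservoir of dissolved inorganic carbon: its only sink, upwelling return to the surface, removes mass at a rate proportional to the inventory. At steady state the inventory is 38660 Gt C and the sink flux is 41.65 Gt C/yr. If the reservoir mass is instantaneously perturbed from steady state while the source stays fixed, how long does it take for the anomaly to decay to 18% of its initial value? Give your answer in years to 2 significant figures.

For a linear reservoir the anomaly decays as exp(−t/τ) with τ = M/F = 38660/41.65 = 928.2 yr.
exp(−t/τ) = 0.18 ⇒ t = −τ ln(0.18) = 928.2 × 1.715 = 1592 yr.

1600 yr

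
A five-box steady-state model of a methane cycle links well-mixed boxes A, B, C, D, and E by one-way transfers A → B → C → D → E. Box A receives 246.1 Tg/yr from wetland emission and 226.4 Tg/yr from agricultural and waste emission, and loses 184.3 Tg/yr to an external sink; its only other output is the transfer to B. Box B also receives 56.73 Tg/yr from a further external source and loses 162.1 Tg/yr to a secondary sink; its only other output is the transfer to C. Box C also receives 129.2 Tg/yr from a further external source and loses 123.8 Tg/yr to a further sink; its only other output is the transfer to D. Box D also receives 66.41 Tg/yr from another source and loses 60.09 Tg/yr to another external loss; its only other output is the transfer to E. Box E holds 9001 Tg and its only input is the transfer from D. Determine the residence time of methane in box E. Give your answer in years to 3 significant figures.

46.3 yr

Box A: F(A→B) = (246.1 + 226.4) − 184.3 = 288.20 Tg/yr.
Box B: F(B→C) = (288.20 + 56.73) − 162.1 = 182.83 Tg/yr.
Box C: F(C→D) = (182.83 + 129.2) − 123.8 = 188.23 Tg/yr.
Box D: F(D→E) = (188.23 + 66.41) − 60.09 = 194.55 Tg/yr.
Box E throughput = its input = 194.55 Tg/yr; τ = 9001 / 194.55 = 46.27 yr.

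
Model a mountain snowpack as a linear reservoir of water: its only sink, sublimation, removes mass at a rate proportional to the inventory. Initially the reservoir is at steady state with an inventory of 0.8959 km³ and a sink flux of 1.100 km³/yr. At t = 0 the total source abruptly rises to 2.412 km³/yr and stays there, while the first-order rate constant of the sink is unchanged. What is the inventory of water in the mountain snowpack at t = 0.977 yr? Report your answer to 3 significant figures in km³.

Residence time τ = M₀/F₀ = 0.8145 yr. The eventual steady state is M_∞ = M₀·(F₁/F₀) = 0.8959 × 2.412/1.100 = 1.9645 km³.
The anomaly ΔM(t) = M(t) − M_∞ decays as ΔM₀·e^(−t/τ) with ΔM₀ = 0.8959 − 1.9645 = −1.069 km³.
At t = 0.977 yr, e^(−t/τ) = e^(−1.200) = 0.3013, so ΔM = −0.3220 km³ and M = 1.9645 − 0.3220 = 1.6425 km³.

1.64 km³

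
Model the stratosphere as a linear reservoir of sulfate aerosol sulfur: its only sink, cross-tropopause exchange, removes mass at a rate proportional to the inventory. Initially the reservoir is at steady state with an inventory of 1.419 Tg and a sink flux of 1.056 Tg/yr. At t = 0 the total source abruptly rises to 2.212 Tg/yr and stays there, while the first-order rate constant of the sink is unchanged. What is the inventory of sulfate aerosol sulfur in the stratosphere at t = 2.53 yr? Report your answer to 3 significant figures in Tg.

τ = M₀/F₀ = 1.419/1.056 = 1.344 yr; rate constant k = 1/τ.
New steady state M_∞ = F₁/k = F₁·τ = 2.212 × 1.344 = 2.9724 Tg.
M(t) = M_∞ + (M₀ − M_∞)·e^(−t/τ); t/τ = 2.53/1.344 = 1.883, so e^(−t/τ) = 0.1522.
M(t) = 2.9724 − 1.553 × 0.1522 = 2.7360 Tg.

2.74 Tg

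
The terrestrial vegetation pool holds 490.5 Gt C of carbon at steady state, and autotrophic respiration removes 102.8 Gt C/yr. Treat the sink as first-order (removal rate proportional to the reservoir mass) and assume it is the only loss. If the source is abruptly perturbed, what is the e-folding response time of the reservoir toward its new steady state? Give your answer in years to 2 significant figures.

For a linear reservoir the response time equals the residence time τ = M/F.
τ = 490.5 / 102.8 = 4.771 yr.

4.8 yr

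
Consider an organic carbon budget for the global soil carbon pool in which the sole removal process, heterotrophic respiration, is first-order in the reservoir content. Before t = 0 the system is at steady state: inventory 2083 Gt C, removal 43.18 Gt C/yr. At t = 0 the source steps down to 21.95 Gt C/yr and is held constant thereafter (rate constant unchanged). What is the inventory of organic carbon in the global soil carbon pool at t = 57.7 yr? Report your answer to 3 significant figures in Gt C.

The sink rate constant is k = F₀/M₀ = 43.18/2083 = 0.02073 yr⁻¹.
Solving dM/dt = F₁ − kM with M(0) = M₀ gives M(t) = F₁/k + (M₀ − F₁/k)·e^(−kt).
F₁/k = 21.95/0.02073 = 1058.9 Gt C; kt = 0.02073 × 57.7 = 1.196, e^(−kt) = 0.3024.
M(57.7) = 1058.9 + (2083 − 1058.9) × 0.3024 = 1058.9 + 309.7 = 1368.5 Gt C.

1370 Gt C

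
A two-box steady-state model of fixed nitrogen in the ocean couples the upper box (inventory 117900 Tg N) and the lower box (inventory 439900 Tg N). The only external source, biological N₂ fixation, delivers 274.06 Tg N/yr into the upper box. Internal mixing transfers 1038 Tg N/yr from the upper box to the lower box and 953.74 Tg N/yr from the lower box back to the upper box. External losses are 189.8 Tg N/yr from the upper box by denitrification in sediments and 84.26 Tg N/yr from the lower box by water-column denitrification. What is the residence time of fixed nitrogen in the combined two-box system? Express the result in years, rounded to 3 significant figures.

2040 yr

Treat the two boxes together as one reservoir: the mixing fluxes between them are internal recycling, so τ = ΣM / Σ(external losses).
M_total = 117900 + 439900 = 557800 Tg N.
ΣF_external_out = 189.8 + 84.26 = 274.06 Tg N/yr.
τ = M_total / ΣF_ext = 557800 / 274.06 = 2035 yr.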